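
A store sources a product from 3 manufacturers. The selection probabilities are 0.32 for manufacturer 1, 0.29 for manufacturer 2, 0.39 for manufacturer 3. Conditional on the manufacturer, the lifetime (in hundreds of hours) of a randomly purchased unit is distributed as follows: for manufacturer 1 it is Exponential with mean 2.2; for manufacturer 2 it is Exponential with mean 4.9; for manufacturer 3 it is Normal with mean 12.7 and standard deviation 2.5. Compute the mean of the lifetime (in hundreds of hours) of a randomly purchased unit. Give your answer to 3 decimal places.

Component means — 1: 2.2; 2: 4.9; 3: 12.7.
E[X] = 0.32·2.2 + 0.29·4.9 + 0.39·12.7 = 7.078.

7.078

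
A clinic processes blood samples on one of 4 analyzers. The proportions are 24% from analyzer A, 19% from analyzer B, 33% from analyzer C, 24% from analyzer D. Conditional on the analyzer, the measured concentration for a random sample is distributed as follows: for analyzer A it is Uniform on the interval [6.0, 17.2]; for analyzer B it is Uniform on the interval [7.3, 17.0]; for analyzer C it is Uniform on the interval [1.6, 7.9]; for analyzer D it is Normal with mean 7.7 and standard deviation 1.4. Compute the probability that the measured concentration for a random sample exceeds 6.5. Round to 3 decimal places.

0.686

Conditional on each analyzer, P(X > 6.5): A: 0.955357; B: 1; C: 0.222222; D: 0.804317.
By total probability, P(X > 6.5) = 0.24·0.955357 + 0.19·1 + 0.33·0.222222 + 0.24·0.804317 = 0.685655.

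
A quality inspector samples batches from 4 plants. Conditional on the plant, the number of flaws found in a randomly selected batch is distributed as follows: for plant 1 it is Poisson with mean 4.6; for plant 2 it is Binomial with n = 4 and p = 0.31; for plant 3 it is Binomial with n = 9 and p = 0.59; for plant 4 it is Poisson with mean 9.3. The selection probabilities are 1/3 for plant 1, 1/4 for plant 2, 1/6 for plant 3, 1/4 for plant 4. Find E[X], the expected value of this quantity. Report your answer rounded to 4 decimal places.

Component means — 1: 4.6; 2: 1.24; 3: 5.31; 4: 9.3.
E[X] = 0.333333·4.6 + 0.25·1.24 + 0.166667·5.31 + 0.25·9.3 = 5.05333.

5.0533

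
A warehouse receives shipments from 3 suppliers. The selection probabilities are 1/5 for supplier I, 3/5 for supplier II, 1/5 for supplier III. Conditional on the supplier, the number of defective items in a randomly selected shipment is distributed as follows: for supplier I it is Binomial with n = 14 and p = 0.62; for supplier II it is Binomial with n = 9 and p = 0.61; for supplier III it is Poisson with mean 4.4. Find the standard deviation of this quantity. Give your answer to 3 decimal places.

2.218

Per component, I: μ=8.68, E[X²]=78.6408; II: μ=5.49, E[X²]=32.2812; III: μ=4.4, E[X²]=23.76.
E[X] = 0.2·8.68 + 0.6·5.49 + 0.2·4.4 = 5.91.
E[X²] = 0.2·78.6408 + 0.6·32.2812 + 0.2·23.76 = 39.8489.
Var(X) = E[X²] − (E[X])² = 39.8489 − 34.9281 = 4.92078.
SD(X) = √4.92078 = 2.21828.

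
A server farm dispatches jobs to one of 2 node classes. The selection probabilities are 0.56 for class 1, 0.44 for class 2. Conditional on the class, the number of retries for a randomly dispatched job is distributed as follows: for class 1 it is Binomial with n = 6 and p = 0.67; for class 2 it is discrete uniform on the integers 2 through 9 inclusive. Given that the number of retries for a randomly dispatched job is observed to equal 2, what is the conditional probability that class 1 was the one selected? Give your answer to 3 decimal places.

0.448

Likelihoods P(X=2 | ·): 1: 0.079854; 2: 0.125.
Posterior ∝ prior × likelihood. Numerator for 1: 0.56·0.079854 = 0.0447182.
Normalizing constant: 0.56·0.079854 + 0.44·0.125 = 0.0997182.
P(1 | observation) = 0.0447182 / 0.0997182 = 0.448446.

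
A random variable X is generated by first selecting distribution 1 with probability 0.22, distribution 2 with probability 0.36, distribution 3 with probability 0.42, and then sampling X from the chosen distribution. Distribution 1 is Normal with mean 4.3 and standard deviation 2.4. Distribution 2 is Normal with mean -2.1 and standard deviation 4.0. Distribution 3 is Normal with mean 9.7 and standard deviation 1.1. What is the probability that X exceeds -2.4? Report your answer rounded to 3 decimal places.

Conditional on each component, P(X > -2.4): 1: 0.997378; 2: 0.529893; 3: 1.
By total probability, P(X > -2.4) = 0.22·0.997378 + 0.36·0.529893 + 0.42·1 = 0.830185.

0.830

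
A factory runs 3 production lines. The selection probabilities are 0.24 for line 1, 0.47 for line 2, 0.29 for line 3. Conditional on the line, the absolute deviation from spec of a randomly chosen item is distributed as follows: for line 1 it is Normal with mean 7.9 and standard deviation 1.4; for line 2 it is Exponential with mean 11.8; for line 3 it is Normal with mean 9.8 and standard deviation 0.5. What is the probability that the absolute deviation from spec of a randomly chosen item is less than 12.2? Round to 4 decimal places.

0.8326

Conditional on each line, P(X < 12.2): 1: 0.998935; 2: 0.644382; 3: 0.999999.
By total probability, P(X < 12.2) = 0.24·0.998935 + 0.47·0.644382 + 0.29·0.999999 = 0.832604.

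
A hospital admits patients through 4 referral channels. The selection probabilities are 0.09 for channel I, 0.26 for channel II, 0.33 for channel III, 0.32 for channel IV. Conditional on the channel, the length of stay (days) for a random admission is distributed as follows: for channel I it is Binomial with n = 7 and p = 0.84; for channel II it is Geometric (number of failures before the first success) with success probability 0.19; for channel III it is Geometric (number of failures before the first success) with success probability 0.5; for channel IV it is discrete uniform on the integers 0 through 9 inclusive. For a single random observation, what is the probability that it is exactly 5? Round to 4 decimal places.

0.0746

Conditional on each channel, P(X = 5): I: 0.224831; II: 0.0662489; III: 0.015625; IV: 0.1.
By total probability, P(X = 5) = 0.09·0.224831 + 0.26·0.0662489 + 0.33·0.015625 + 0.32·0.1 = 0.0746157.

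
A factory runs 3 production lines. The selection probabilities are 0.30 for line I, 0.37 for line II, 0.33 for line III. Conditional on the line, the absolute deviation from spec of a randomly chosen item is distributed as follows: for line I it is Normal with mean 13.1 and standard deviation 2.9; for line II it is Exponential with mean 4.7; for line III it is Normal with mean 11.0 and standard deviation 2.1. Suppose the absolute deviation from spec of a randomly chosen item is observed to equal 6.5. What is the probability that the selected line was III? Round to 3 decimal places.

Likelihoods f(6.5 | ·): I: 0.0103226; II: 0.0533681; III: 0.0191243.
Posterior ∝ prior × likelihood. Numerator for III: 0.33·0.0191243 = 0.00631103.
Normalizing constant: 0.3·0.0103226 + 0.37·0.0533681 + 0.33·0.0191243 = 0.029154.
P(III | observation) = 0.00631103 / 0.029154 = 0.216472.

0.216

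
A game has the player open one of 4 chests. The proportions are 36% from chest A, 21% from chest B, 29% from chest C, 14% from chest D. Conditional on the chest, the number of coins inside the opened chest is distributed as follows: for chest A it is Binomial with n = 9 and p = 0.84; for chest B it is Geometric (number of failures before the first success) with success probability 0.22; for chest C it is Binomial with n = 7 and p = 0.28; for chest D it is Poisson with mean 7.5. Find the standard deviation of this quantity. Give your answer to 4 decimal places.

3.4104

Per component, A: μ=7.56, E[X²]=58.3632; B: μ=3.54545, E[X²]=28.686; C: μ=1.96, E[X²]=5.2528; D: μ=7.5, E[X²]=63.75.
E[X] = 0.36·7.56 + 0.21·3.54545 + 0.29·1.96 + 0.14·7.5 = 5.08455.
E[X²] = 0.36·58.3632 + 0.21·28.686 + 0.29·5.2528 + 0.14·63.75 = 37.4831.
Var(X) = E[X²] − (E[X])² = 37.4831 − 25.8526 = 11.6305.
SD(X) = √11.6305 = 3.41035.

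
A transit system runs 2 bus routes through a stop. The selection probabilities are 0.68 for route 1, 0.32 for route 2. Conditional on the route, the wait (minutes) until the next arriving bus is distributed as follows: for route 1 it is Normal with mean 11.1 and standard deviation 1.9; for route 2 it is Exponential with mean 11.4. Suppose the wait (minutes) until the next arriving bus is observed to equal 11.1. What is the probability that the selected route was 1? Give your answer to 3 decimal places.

0.931

Likelihoods f(11.1 | ·): 1: 0.20997; 2: 0.0331306.
Posterior ∝ prior × likelihood. Numerator for 1: 0.68·0.20997 = 0.142779.
Normalizing constant: 0.68·0.20997 + 0.32·0.0331306 = 0.153381.
P(1 | observation) = 0.142779 / 0.153381 = 0.930879.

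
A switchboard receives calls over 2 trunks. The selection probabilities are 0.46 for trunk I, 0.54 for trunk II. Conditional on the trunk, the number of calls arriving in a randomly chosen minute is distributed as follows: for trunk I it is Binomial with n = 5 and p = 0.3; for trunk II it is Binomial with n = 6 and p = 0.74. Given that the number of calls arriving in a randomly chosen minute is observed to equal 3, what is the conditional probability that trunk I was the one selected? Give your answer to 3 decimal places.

0.442

Likelihoods P(X=3 | ·): I: 0.1323; II: 0.142444.
Posterior ∝ prior × likelihood. Numerator for I: 0.46·0.1323 = 0.060858.
Normalizing constant: 0.46·0.1323 + 0.54·0.142444 = 0.137778.
P(I | observation) = 0.060858 / 0.137778 = 0.441711.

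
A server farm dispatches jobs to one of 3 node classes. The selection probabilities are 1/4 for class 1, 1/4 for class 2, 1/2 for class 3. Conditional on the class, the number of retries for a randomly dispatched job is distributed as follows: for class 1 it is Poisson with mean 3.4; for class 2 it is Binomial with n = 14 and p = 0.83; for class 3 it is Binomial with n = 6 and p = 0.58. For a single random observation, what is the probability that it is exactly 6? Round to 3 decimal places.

Conditional on each class, P(X = 6): 1: 0.0716044; 2: 0.000684881; 3: 0.0380687.
By total probability, P(X = 6) = 0.25·0.0716044 + 0.25·0.000684881 + 0.5·0.0380687 = 0.0371067.

0.037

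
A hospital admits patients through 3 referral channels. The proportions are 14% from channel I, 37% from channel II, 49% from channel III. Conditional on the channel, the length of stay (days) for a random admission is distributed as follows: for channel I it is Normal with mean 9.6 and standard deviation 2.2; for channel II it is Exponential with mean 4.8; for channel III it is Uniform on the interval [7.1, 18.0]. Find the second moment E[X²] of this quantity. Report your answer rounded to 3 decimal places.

112.657

For each component E[X²] = Var + (mean)², giving I: 97; II: 46.08; III: 167.403.
Overall E[X²] = 0.14·97 + 0.37·46.08 + 0.49·167.403 = 112.657.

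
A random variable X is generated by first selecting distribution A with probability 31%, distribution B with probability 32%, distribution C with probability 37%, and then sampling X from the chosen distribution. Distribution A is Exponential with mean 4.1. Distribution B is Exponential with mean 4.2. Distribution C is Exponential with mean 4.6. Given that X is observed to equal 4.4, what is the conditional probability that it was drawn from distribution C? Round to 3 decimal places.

0.370

Likelihoods f(4.4 | ·): A: 0.0833958; B: 0.0835171; C: 0.0835276.
Posterior ∝ prior × likelihood. Numerator for C: 0.37·0.0835276 = 0.0309052.
Normalizing constant: 0.31·0.0833958 + 0.32·0.0835171 + 0.37·0.0835276 = 0.0834834.
P(C | observation) = 0.0309052 / 0.0834834 = 0.370196.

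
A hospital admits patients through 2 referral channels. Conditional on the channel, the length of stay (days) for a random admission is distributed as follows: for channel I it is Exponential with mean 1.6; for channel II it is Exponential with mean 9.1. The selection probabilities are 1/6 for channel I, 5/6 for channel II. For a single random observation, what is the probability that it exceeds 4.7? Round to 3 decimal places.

0.506

Conditional on each channel, P(X > 4.7): I: 0.0529981; II: 0.596615.
By total probability, P(X > 4.7) = 0.166667·0.0529981 + 0.833333·0.596615 = 0.506012.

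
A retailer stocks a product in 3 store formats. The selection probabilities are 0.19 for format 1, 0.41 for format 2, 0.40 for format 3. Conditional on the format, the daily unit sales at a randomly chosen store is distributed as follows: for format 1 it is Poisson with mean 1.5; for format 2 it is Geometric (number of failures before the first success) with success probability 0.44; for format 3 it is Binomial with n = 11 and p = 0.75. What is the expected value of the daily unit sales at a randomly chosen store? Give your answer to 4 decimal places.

Component means — 1: 1.5; 2: 1.27273; 3: 8.25.
E[X] = 0.19·1.5 + 0.41·1.27273 + 0.4·8.25 = 4.10682.

4.1068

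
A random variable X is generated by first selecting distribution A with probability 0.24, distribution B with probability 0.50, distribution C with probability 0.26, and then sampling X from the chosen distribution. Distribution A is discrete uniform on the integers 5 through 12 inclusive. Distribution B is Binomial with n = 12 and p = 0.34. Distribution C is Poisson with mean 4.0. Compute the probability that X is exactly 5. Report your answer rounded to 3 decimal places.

Conditional on each component, P(X = 5): A: 0.125; B: 0.196303; C: 0.156293.
By total probability, P(X = 5) = 0.24·0.125 + 0.5·0.196303 + 0.26·0.156293 = 0.168788.

0.169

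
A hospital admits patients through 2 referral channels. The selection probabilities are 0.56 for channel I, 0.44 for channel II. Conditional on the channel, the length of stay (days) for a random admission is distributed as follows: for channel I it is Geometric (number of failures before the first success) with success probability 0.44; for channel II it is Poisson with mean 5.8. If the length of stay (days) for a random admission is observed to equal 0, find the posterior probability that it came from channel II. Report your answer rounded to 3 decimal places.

Likelihoods P(X=0 | ·): I: 0.44; II: 0.00302755.
Posterior ∝ prior × likelihood. Numerator for II: 0.44·0.00302755 = 0.00133212.
Normalizing constant: 0.56·0.44 + 0.44·0.00302755 = 0.247732.
P(II | observation) = 0.00133212 / 0.247732 = 0.00537728.

0.005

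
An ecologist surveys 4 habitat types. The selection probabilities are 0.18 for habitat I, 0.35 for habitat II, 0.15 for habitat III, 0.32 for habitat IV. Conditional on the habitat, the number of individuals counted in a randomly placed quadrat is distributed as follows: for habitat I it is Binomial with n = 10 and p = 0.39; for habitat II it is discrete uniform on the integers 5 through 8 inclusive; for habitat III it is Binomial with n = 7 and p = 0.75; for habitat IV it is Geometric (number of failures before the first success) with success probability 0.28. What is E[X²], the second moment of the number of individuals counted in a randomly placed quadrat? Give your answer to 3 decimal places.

27.777

For each component E[X²] = Var + (mean)², giving I: 17.589; II: 43.5; III: 28.875; IV: 15.7959.
Overall E[X²] = 0.18·17.589 + 0.35·43.5 + 0.15·28.875 + 0.32·15.7959 = 27.777.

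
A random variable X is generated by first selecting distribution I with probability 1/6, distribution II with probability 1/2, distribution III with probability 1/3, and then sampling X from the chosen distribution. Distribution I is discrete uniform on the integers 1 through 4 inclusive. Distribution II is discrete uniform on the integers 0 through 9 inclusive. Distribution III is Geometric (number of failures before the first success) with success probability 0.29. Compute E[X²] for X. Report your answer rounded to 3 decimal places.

For each component E[X²] = Var + (mean)², giving I: 7.5; II: 28.5; III: 14.4364.
Overall E[X²] = 0.166667·7.5 + 0.5·28.5 + 0.333333·14.4364 = 20.3121.

20.312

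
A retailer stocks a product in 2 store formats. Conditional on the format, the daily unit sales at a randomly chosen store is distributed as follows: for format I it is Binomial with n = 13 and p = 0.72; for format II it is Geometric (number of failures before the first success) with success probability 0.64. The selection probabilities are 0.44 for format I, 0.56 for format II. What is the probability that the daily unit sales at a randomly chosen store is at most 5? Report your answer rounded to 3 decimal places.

0.564

Conditional on each format, P(X ≤ 5): I: 0.0117928; II: 0.997823.
By total probability, P(X ≤ 5) = 0.44·0.0117928 + 0.56·0.997823 = 0.56397.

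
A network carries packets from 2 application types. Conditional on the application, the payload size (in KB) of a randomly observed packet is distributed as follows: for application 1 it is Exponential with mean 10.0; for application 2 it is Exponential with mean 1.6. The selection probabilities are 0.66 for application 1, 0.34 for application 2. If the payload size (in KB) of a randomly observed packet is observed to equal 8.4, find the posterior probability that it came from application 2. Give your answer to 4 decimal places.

Likelihoods f(8.4 | ·): 1: 0.0431711; 2: 0.0032797.
Posterior ∝ prior × likelihood. Numerator for 2: 0.34·0.0032797 = 0.0011151.
Normalizing constant: 0.66·0.0431711 + 0.34·0.0032797 = 0.029608.
P(2 | observation) = 0.0011151 / 0.029608 = 0.037662.

0.0377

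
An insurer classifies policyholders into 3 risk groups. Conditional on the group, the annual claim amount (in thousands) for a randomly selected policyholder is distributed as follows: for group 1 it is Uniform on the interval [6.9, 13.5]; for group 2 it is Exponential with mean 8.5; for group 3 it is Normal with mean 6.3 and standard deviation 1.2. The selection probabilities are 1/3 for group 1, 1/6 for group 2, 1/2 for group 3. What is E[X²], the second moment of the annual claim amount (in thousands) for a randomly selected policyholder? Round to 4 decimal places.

80.5383

For each component E[X²] = Var + (mean)², giving 1: 107.67; 2: 144.5; 3: 41.13.
Overall E[X²] = 0.333333·107.67 + 0.166667·144.5 + 0.5·41.13 = 80.5383.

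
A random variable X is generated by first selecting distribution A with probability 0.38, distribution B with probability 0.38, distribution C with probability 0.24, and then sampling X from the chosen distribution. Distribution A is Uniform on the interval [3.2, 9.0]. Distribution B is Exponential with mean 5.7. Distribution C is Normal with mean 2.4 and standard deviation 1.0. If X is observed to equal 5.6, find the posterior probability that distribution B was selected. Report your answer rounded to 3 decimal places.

0.274

Likelihoods f(5.6 | ·): A: 0.172414; B: 0.0656825; C: 0.00238409.
Posterior ∝ prior × likelihood. Numerator for B: 0.38·0.0656825 = 0.0249594.
Normalizing constant: 0.38·0.172414 + 0.38·0.0656825 + 0.24·0.00238409 = 0.0910488.
P(B | observation) = 0.0249594 / 0.0910488 = 0.274132.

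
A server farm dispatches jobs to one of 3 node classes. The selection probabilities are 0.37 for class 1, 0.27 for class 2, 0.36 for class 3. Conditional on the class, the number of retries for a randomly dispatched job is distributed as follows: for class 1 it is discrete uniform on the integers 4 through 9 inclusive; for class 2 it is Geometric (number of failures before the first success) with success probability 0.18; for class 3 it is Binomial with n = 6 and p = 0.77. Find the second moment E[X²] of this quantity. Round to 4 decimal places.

For each component E[X²] = Var + (mean)², giving 1: 45.1667; 2: 46.0617; 3: 22.407.
Overall E[X²] = 0.37·45.1667 + 0.27·46.0617 + 0.36·22.407 = 37.2149.

37.2149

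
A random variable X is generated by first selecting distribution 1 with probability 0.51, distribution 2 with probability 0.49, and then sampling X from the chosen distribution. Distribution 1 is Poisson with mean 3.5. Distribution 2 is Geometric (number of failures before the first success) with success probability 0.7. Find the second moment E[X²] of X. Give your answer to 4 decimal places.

8.4225

For each component E[X²] = Var + (mean)², giving 1: 15.75; 2: 0.795918.
Overall E[X²] = 0.51·15.75 + 0.49·0.795918 = 8.4225.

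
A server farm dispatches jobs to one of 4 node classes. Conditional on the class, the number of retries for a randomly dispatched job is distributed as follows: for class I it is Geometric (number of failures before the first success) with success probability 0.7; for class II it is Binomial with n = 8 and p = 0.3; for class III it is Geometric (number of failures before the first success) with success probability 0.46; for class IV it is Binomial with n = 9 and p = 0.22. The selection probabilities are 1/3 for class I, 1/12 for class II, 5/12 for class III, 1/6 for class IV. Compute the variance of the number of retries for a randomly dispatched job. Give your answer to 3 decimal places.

Per component, I: μ=0.428571, E[X²]=0.795918; II: μ=2.4, E[X²]=7.44; III: μ=1.17391, E[X²]=3.93006; IV: μ=1.98, E[X²]=5.4648.
E[X] = 0.333333·0.428571 + 0.0833333·2.4 + 0.416667·1.17391 + 0.166667·1.98 = 1.16199.
E[X²] = 0.333333·0.795918 + 0.0833333·7.44 + 0.416667·3.93006 + 0.166667·5.4648 = 3.43363.
Var(X) = E[X²] − (E[X])² = 3.43363 − 1.35022 = 2.08341.

2.083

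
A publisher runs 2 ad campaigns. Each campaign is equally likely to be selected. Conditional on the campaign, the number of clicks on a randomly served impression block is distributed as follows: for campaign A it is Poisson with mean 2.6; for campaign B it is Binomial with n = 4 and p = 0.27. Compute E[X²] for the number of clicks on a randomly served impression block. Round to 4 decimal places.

For each component E[X²] = Var + (mean)², giving A: 9.36; B: 1.9548.
Overall E[X²] = 0.5·9.36 + 0.5·1.9548 = 5.6574.

5.6574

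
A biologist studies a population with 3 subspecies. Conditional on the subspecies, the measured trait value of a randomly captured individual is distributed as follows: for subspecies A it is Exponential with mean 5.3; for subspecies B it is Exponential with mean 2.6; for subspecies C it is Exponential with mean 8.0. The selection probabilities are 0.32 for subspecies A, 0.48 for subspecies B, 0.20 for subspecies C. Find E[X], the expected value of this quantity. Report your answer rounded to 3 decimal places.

4.544

Component means — A: 5.3; B: 2.6; C: 8.
E[X] = 0.32·5.3 + 0.48·2.6 + 0.2·8 = 4.544.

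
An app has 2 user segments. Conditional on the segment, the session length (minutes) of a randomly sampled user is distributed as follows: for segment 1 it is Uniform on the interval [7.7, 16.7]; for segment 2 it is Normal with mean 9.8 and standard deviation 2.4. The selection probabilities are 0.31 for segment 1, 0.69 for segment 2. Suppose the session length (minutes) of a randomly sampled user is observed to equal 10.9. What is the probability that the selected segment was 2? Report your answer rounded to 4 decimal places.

0.7499

Likelihoods f(10.9 | ·): 1: 0.111111; 2: 0.149652.
Posterior ∝ prior × likelihood. Numerator for 2: 0.69·0.149652 = 0.10326.
Normalizing constant: 0.31·0.111111 + 0.69·0.149652 = 0.137704.
P(2 | observation) = 0.10326 / 0.137704 = 0.749867.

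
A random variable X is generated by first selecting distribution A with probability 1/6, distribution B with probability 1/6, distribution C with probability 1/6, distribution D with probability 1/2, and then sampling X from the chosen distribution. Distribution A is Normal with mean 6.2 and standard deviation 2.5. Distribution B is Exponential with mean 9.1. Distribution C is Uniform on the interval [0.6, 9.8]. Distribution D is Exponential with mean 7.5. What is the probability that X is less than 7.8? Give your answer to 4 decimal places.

Conditional on each component, P(X < 7.8): A: 0.738914; B: 0.575627; C: 0.782609; D: 0.646545.
By total probability, P(X < 7.8) = 0.166667·0.738914 + 0.166667·0.575627 + 0.166667·0.782609 + 0.5·0.646545 = 0.672798.

0.6728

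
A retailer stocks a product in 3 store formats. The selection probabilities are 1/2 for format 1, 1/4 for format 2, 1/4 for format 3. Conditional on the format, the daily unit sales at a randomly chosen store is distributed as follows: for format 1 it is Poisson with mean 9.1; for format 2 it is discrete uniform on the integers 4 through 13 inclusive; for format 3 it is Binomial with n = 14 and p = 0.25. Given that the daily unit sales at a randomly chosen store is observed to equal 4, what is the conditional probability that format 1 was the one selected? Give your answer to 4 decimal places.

Likelihoods P(X=4 | ·): 1: 0.0319062; 2: 0.1; 3: 0.220195.
Posterior ∝ prior × likelihood. Numerator for 1: 0.5·0.0319062 = 0.0159531.
Normalizing constant: 0.5·0.0319062 + 0.25·0.1 + 0.25·0.220195 = 0.0960017.
P(1 | observation) = 0.0159531 / 0.0960017 = 0.166175.

0.1662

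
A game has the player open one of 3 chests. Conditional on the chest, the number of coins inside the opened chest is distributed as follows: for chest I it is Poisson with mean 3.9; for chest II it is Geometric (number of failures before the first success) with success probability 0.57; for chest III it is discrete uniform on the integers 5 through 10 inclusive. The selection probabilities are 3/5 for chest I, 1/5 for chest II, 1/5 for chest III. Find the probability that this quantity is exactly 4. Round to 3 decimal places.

0.121

Conditional on each chest, P(X = 4): I: 0.195119; II: 0.0194872; III: 0.
By total probability, P(X = 4) = 0.6·0.195119 + 0.2·0.0194872 + 0.2·0 = 0.120969.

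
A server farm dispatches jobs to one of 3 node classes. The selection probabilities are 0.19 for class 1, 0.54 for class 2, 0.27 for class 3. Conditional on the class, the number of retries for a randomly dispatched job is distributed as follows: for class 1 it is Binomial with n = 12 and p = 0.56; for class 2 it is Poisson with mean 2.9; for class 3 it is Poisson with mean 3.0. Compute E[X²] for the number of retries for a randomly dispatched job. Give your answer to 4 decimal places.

18.4893

For each component E[X²] = Var + (mean)², giving 1: 48.1152; 2: 11.31; 3: 12.
Overall E[X²] = 0.19·48.1152 + 0.54·11.31 + 0.27·12 = 18.4893.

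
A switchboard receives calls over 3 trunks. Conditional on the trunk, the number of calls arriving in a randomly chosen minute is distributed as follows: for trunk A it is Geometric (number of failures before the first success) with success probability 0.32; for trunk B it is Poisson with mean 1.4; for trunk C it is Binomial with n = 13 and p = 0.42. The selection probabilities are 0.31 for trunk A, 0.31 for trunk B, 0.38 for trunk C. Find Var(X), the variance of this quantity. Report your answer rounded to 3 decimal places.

Per component, A: μ=2.125, E[X²]=11.1562; B: μ=1.4, E[X²]=3.36; C: μ=5.46, E[X²]=32.9784.
E[X] = 0.31·2.125 + 0.31·1.4 + 0.38·5.46 = 3.16755.
E[X²] = 0.31·11.1562 + 0.31·3.36 + 0.38·32.9784 = 17.0318.
Var(X) = E[X²] − (E[X])² = 17.0318 − 10.0334 = 6.99846.

6.998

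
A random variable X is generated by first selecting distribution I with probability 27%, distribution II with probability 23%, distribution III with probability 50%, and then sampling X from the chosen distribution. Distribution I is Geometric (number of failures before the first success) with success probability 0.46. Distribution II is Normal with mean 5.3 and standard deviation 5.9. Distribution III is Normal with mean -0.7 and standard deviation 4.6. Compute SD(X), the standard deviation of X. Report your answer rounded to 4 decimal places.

Per component, I: μ=1.17391, E[X²]=3.93006; II: μ=5.3, E[X²]=62.9; III: μ=-0.7, E[X²]=21.65.
E[X] = 0.27·1.17391 + 0.23·5.3 + 0.5·-0.7 = 1.18596.
E[X²] = 0.27·3.93006 + 0.23·62.9 + 0.5·21.65 = 26.3531.
Var(X) = E[X²] − (E[X])² = 26.3531 − 1.40649 = 24.9466.
SD(X) = √24.9466 = 4.99466.

4.9947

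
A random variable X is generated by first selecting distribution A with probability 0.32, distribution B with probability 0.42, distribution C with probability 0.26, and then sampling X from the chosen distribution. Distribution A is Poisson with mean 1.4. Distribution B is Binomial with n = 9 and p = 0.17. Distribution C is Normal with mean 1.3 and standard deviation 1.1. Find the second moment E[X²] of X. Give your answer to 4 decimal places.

3.3457

For each component E[X²] = Var + (mean)², giving A: 3.36; B: 3.6108; C: 2.9.
Overall E[X²] = 0.32·3.36 + 0.42·3.6108 + 0.26·2.9 = 3.34574.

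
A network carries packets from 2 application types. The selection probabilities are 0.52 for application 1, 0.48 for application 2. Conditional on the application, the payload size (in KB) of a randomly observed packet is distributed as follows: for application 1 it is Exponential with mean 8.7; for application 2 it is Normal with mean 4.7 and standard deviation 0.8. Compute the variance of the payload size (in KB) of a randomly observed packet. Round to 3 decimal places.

Per component, 1: μ=8.7, E[X²]=151.38; 2: μ=4.7, E[X²]=22.73.
E[X] = 0.52·8.7 + 0.48·4.7 = 6.78.
E[X²] = 0.52·151.38 + 0.48·22.73 = 89.628.
Var(X) = E[X²] − (E[X])² = 89.628 − 45.9684 = 43.6596.

43.660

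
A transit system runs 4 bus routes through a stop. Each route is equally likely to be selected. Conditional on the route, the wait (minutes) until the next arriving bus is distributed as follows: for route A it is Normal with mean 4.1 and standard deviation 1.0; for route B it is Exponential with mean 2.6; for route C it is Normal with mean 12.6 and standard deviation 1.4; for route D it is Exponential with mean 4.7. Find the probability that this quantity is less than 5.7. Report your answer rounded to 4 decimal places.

0.6340

Conditional on each route, P(X < 5.7): A: 0.945201; B: 0.888341; C: 4.14165e-07; D: 0.702626.
By total probability, P(X < 5.7) = 0.25·0.945201 + 0.25·0.888341 + 0.25·4.14165e-07 + 0.25·0.702626 = 0.634042.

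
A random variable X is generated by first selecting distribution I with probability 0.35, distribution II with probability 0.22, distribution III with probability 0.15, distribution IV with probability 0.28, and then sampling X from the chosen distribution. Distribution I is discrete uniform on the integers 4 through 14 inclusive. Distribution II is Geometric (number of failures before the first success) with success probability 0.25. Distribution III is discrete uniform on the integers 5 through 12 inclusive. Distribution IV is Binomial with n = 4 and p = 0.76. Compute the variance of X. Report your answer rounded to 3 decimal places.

Per component, I: μ=9, E[X²]=91; II: μ=3, E[X²]=21; III: μ=8.5, E[X²]=77.5; IV: μ=3.04, E[X²]=9.9712.
E[X] = 0.35·9 + 0.22·3 + 0.15·8.5 + 0.28·3.04 = 5.9362.
E[X²] = 0.35·91 + 0.22·21 + 0.15·77.5 + 0.28·9.9712 = 50.8869.
Var(X) = E[X²] − (E[X])² = 50.8869 − 35.2385 = 15.6485.

15.648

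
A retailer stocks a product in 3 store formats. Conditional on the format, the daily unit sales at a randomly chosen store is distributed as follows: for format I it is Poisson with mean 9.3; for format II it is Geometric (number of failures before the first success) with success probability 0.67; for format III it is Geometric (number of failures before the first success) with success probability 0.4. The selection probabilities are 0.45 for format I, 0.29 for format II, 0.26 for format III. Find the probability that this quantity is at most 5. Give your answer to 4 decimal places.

0.5819

Conditional on each format, P(X ≤ 5): I: 0.0986498; II: 0.998709; III: 0.953344.
By total probability, P(X ≤ 5) = 0.45·0.0986498 + 0.29·0.998709 + 0.26·0.953344 = 0.581887.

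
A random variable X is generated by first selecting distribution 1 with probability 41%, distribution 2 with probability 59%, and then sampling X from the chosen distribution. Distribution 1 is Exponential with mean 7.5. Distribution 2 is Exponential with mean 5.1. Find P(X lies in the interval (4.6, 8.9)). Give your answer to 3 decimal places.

0.233

Conditional on each component, P(4.6 < X < 8.9): 1: 0.236306; 2: 0.231145.
By total probability, P(4.6 < X < 8.9) = 0.41·0.236306 + 0.59·0.231145 = 0.233261.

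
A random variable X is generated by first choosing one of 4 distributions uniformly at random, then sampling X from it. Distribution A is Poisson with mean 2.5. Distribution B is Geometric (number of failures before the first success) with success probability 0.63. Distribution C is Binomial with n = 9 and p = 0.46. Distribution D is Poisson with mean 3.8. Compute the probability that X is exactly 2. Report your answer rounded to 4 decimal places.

Conditional on each component, P(X = 2): A: 0.256516; B: 0.086247; C: 0.101994; D: 0.161517.
By total probability, P(X = 2) = 0.25·0.256516 + 0.25·0.086247 + 0.25·0.101994 + 0.25·0.161517 = 0.151568.

0.1516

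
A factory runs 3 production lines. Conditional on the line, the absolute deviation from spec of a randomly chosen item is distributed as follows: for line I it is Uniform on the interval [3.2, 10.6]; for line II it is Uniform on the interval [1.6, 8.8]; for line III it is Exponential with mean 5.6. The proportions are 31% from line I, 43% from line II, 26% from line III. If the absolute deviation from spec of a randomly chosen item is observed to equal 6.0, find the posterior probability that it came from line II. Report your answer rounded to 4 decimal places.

Likelihoods f(6.0 | ·): I: 0.135135; II: 0.138889; III: 0.0611641.
Posterior ∝ prior × likelihood. Numerator for II: 0.43·0.138889 = 0.0597222.
Normalizing constant: 0.31·0.135135 + 0.43·0.138889 + 0.26·0.0611641 = 0.117517.
P(II | observation) = 0.0597222 / 0.117517 = 0.508202.

0.5082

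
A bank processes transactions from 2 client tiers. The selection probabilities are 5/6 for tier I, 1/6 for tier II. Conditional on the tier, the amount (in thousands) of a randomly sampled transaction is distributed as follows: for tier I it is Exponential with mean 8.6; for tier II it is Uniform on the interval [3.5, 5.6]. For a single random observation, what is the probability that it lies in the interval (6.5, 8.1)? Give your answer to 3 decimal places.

Conditional on each tier, P(6.5 < X < 8.1): I: 0.0797264; II: 0.
By total probability, P(6.5 < X < 8.1) = 0.833333·0.0797264 + 0.166667·0 = 0.0664387.

0.066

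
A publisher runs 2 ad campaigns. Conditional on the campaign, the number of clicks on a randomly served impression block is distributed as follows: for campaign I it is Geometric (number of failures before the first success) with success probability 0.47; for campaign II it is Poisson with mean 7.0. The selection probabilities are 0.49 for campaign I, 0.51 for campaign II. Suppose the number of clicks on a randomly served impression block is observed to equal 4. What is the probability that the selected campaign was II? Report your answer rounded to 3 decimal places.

Likelihoods P(X=4 | ·): I: 0.0370853; II: 0.0912262.
Posterior ∝ prior × likelihood. Numerator for II: 0.51·0.0912262 = 0.0465254.
Normalizing constant: 0.49·0.0370853 + 0.51·0.0912262 = 0.0646971.
P(II | observation) = 0.0465254 / 0.0646971 = 0.719125.

0.719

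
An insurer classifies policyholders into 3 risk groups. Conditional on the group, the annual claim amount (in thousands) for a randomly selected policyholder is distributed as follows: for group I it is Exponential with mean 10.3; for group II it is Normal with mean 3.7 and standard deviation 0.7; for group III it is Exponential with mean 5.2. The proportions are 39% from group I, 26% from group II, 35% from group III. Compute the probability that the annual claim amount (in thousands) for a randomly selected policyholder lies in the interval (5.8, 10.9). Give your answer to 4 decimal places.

0.1588

Conditional on each group, P(5.8 < X < 10.9): I: 0.222375; II: 0.0013499; III: 0.204861.
By total probability, P(5.8 < X < 10.9) = 0.39·0.222375 + 0.26·0.0013499 + 0.35·0.204861 = 0.158779.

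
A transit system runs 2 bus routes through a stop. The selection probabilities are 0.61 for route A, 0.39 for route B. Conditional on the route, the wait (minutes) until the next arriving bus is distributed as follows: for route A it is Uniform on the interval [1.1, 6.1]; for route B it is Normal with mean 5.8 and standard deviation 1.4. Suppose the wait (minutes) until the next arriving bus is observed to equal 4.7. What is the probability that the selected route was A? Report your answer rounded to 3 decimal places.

Likelihoods f(4.7 | ·): A: 0.2; B: 0.20928.
Posterior ∝ prior × likelihood. Numerator for A: 0.61·0.2 = 0.122.
Normalizing constant: 0.61·0.2 + 0.39·0.20928 = 0.203619.
P(A | observation) = 0.122 / 0.203619 = 0.599158.

0.599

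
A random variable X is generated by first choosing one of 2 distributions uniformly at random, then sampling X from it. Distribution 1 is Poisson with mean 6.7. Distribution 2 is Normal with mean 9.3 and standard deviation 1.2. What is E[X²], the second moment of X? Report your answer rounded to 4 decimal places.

69.7600

For each component E[X²] = Var + (mean)², giving 1: 51.59; 2: 87.93.
Overall E[X²] = 0.5·51.59 + 0.5·87.93 = 69.76.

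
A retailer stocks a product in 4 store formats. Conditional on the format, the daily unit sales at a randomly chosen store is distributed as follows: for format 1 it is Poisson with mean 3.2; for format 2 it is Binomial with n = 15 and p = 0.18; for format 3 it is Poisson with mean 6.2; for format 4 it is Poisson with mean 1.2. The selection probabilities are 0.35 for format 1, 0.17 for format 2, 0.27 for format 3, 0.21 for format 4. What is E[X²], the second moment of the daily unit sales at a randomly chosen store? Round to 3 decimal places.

For each component E[X²] = Var + (mean)², giving 1: 13.44; 2: 9.504; 3: 44.64; 4: 2.64.
Overall E[X²] = 0.35·13.44 + 0.17·9.504 + 0.27·44.64 + 0.21·2.64 = 18.9269.

18.927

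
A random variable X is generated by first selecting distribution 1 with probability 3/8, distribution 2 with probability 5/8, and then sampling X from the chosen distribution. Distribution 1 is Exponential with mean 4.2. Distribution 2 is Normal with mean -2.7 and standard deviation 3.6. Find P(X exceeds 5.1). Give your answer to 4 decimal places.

0.1208

Conditional on each component, P(X > 5.1): 1: 0.296922; 2: 0.0151301.
By total probability, P(X > 5.1) = 0.375·0.296922 + 0.625·0.0151301 = 0.120802.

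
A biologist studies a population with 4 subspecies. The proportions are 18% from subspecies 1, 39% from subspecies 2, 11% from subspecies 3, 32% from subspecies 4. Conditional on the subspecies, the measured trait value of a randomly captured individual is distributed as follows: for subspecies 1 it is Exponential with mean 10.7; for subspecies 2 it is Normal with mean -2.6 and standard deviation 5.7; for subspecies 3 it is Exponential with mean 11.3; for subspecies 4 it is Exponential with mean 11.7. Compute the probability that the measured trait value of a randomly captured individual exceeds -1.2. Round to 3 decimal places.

0.767

Conditional on each subspecies, P(X > -1.2): 1: 1; 2: 0.402991; 3: 1; 4: 1.
By total probability, P(X > -1.2) = 0.18·1 + 0.39·0.402991 + 0.11·1 + 0.32·1 = 0.767166.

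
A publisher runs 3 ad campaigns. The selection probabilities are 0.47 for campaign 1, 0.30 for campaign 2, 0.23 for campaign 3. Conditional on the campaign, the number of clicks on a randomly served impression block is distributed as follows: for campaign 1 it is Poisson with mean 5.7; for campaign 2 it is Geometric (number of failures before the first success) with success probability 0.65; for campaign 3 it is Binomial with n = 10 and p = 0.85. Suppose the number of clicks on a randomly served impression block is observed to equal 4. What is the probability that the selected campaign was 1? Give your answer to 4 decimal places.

0.9556

Likelihoods P(X=4 | ·): 1: 0.147167; 2: 0.00975406; 3: 0.00124866.
Posterior ∝ prior × likelihood. Numerator for 1: 0.47·0.147167 = 0.0691684.
Normalizing constant: 0.47·0.147167 + 0.3·0.00975406 + 0.23·0.00124866 = 0.0723818.
P(1 | observation) = 0.0691684 / 0.0723818 = 0.955605.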